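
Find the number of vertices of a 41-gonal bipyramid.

A bipyramid over an n-gon has 2n triangular faces and n + 2 vertices: V = 41 + 2 = 43, E = 3·41 = 123, F = 2·41 = 82.

43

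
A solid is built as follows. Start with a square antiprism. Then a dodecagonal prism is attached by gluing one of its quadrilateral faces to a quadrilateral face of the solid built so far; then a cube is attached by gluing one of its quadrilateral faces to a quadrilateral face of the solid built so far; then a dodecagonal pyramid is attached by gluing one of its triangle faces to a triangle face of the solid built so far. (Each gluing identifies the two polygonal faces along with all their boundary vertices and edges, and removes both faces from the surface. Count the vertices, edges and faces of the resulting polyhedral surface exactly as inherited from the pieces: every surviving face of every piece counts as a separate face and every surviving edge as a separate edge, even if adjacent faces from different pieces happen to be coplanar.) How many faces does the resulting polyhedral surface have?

37

A square antiprism: V=8, E=16, F=10.
Attach a dodecagonal prism (V=24, E=36, F=14) along a 4-gon: merge 4 vertices and 4 edges, delete both glued faces → V=28, E=48, F=22.
Attach a cube (V=8, E=12, F=6) along a 4-gon: merge 4 vertices and 4 edges, delete both glued faces → V=32, E=56, F=26.
Attach a dodecagonal pyramid (V=13, E=24, F=13) along a 3-gon: merge 3 vertices and 3 edges, delete both glued faces → V=42, E=77, F=37.
Check: V − E + F = 42 − 77 + 37 = 2.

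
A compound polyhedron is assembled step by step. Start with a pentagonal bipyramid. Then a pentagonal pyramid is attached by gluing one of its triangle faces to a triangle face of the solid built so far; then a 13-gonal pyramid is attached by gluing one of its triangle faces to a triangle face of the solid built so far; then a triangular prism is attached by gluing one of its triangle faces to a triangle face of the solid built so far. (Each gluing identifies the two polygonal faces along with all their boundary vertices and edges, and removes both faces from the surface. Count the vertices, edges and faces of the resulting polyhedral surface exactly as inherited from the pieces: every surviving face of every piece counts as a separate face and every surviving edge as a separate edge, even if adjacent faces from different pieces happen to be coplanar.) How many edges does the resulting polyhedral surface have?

A pentagonal bipyramid: V=7, E=15, F=10.
Attach a pentagonal pyramid (V=6, E=10, F=6) along a 3-gon: merge 3 vertices and 3 edges, delete both glued faces → V=10, E=22, F=14.
Attach a 13-gonal pyramid (V=14, E=26, F=14) along a 3-gon: merge 3 vertices and 3 edges, delete both glued faces → V=21, E=45, F=26.
Attach a triangular prism (V=6, E=9, F=5) along a 3-gon: merge 3 vertices and 3 edges, delete both glued faces → V=24, E=51, F=29.
Check: V − E + F = 24 − 51 + 29 = 2.

51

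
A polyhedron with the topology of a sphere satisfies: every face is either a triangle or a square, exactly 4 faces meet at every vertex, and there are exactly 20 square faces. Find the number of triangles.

Let x be the number of triangles; then F = 20 + x.
Edge–face incidences: 2E = 4·20 + 3·x = 80 + 3x.
Every vertex has degree 4, so 4V = 2E.
Euler: V − E + F = 2 ⇒ (2E)/4 − E + (20 + x) = 2.
Multiply by 8: 2·(2E) − 4·(2E) + 8·(20 + x) = 16, i.e. 160 + 8x − 2·(80 + 3x) = 16.
Collecting terms: 2x = 16, so x = 8.
Then 2E = 80 + 3·8 = 104, so E = 52, V = 2E/4 = 26, F = 20 + 8 = 28.

8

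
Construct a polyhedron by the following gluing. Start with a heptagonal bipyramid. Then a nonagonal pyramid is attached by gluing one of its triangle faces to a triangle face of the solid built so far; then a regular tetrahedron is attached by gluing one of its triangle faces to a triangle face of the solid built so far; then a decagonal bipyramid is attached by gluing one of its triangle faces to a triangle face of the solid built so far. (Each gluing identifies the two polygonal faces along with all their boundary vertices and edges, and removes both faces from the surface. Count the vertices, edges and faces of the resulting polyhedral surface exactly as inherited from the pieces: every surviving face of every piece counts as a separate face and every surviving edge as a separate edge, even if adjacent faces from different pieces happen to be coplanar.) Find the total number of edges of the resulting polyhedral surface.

A heptagonal bipyramid: V=9, E=21, F=14.
Attach a nonagonal pyramid (V=10, E=18, F=10) along a 3-gon: merge 3 vertices and 3 edges, delete both glued faces → V=16, E=36, F=22.
Attach a regular tetrahedron (V=4, E=6, F=4) along a 3-gon: merge 3 vertices and 3 edges, delete both glued faces → V=17, E=39, F=24.
Attach a decagonal bipyramid (V=12, E=30, F=20) along a 3-gon: merge 3 vertices and 3 edges, delete both glued faces → V=26, E=66, F=42.
Check: V − E + F = 26 − 66 + 42 = 2.

66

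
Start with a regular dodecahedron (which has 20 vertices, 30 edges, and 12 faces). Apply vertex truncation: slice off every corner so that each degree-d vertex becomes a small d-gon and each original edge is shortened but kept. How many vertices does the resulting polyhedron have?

Truncation replaces each original edge-end by a new vertex, so V′ = 2E = 60.
Each original edge survives, and each old vertex of degree d contributes d new edges; summing degrees gives Σd = 2E, so E′ = E + 2E = 3E = 90.
Each original face survives and each original vertex becomes one new face: F′ = F + V = 32.

60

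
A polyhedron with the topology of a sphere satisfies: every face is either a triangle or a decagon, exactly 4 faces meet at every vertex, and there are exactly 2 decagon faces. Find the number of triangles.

20

Let x be the number of triangles; then F = 2 + x.
Edge–face incidences: 2E = 10·2 + 3·x = 20 + 3x.
Every vertex has degree 4, so 4V = 2E.
Euler: V − E + F = 2 ⇒ (2E)/4 − E + (2 + x) = 2.
Multiply by 8: 2·(2E) − 4·(2E) + 8·(2 + x) = 16, i.e. 16 + 8x − 2·(20 + 3x) = 16.
Collecting terms: 2x − 24 = 16, so 2x = 40, so x = 20.
Then 2E = 20 + 3·20 = 80, so E = 40, V = 2E/4 = 20, F = 2 + 20 = 22.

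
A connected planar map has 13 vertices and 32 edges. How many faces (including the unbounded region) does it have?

21

Euler's formula for a connected plane graph: V − E + F = 2, so F = 2 − 13 + 32 = 21.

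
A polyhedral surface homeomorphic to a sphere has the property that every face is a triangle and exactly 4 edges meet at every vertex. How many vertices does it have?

Each face has 3 edges and each edge borders two faces, so 2E = 3F.
Each vertex has degree 4, so 4V = 2E and hence V = 3F/4.
Euler: V − E + F = 2 ⇒ (3F/4) − (3F/2) + F = 2.
Multiply by 8: (6 − 12 + 8)F = 16, i.e. 2F = 16.
So F = 8, E = 3·8/2 = 12, V = 3·8/4 = 6.

6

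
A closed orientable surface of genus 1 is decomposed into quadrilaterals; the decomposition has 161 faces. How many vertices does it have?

161

χ = 2 − 2·1 = 0, and every face is a square so 4F = 2E.
E = 4·161/2 = 322. Then V = 0 + E − F = 0 + 322 − 161 = 161.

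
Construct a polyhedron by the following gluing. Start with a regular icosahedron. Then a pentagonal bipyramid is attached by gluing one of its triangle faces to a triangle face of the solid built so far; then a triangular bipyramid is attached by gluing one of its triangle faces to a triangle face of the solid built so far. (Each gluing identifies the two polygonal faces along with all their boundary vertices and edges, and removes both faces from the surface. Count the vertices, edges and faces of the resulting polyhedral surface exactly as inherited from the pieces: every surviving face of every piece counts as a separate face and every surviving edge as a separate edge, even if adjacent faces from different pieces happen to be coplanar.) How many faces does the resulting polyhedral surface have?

32

A regular icosahedron: V=12, E=30, F=20.
Attach a pentagonal bipyramid (V=7, E=15, F=10) along a 3-gon: merge 3 vertices and 3 edges, delete both glued faces → V=16, E=42, F=28.
Attach a triangular bipyramid (V=5, E=9, F=6) along a 3-gon: merge 3 vertices and 3 edges, delete both glued faces → V=18, E=48, F=32.
Check: V − E + F = 18 − 48 + 32 = 2.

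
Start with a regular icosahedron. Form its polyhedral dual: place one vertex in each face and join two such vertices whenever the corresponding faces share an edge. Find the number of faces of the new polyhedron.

12

The base solid has V = 12, E = 30, F = 20.
The dual swaps V and F and preserves E: V′ = F = 20, E′ = E = 30, F′ = V = 12.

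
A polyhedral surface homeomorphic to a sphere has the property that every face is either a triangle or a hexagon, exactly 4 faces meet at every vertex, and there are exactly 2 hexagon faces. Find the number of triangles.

12

Let x be the number of triangles; then F = 2 + x.
Edge–face incidences: 2E = 6·2 + 3·x = 12 + 3x.
Every vertex has degree 4, so 4V = 2E.
Euler: V − E + F = 2 ⇒ (2E)/4 − E + (2 + x) = 2.
Multiply by 8: 2·(2E) − 4·(2E) + 8·(2 + x) = 16, i.e. 16 + 8x − 2·(12 + 3x) = 16.
Collecting terms: 2x − 8 = 16, so 2x = 24, so x = 12.
Then 2E = 12 + 3·12 = 48, so E = 24, V = 2E/4 = 12, F = 2 + 12 = 14.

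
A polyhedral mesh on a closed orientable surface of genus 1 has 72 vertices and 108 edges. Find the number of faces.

For a closed orientable surface of genus 1, χ = 2 − 2·1 = 0.
F = 0 − V + E = 0 − 72 + 108 = 36.

36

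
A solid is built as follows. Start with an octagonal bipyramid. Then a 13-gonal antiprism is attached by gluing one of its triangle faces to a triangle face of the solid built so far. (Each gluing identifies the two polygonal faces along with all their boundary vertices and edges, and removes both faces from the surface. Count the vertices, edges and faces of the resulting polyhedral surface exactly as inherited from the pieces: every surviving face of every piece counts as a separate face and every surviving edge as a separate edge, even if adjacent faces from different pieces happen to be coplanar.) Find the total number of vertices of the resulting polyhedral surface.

33

An octagonal bipyramid: V=10, E=24, F=16.
Attach a 13-gonal antiprism (V=26, E=52, F=28) along a 3-gon: merge 3 vertices and 3 edges, delete both glued faces → V=33, E=73, F=42.
Check: V − E + F = 33 − 73 + 42 = 2.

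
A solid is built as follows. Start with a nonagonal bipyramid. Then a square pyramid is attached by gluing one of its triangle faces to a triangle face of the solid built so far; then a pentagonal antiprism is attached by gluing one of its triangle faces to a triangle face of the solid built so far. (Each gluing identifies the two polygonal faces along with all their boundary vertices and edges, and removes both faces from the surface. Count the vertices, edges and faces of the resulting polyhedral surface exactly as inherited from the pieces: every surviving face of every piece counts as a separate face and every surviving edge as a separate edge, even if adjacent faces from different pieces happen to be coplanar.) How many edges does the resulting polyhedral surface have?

A nonagonal bipyramid: V=11, E=27, F=18.
Attach a square pyramid (V=5, E=8, F=5) along a 3-gon: merge 3 vertices and 3 edges, delete both glued faces → V=13, E=32, F=21.
Attach a pentagonal antiprism (V=10, E=20, F=12) along a 3-gon: merge 3 vertices and 3 edges, delete both glued faces → V=20, E=49, F=31.
Check: V − E + F = 20 − 49 + 31 = 2.

49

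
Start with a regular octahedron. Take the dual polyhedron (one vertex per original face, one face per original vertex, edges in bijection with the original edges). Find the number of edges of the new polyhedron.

12

The base solid has V = 6, E = 12, F = 8.
The dual swaps V and F and preserves E: V′ = F = 8, E′ = E = 12, F′ = V = 6.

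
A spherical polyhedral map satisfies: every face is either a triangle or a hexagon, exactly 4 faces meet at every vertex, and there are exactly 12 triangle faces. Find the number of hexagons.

2

Let x be the number of hexagons; then F = 12 + x.
Edge–face incidences: 2E = 3·12 + 6·x = 36 + 6x.
Every vertex has degree 4, so 4V = 2E.
Euler: V − E + F = 2 ⇒ (2E)/4 − E + (12 + x) = 2.
Multiply by 8: 2·(2E) − 4·(2E) + 8·(12 + x) = 16, i.e. 96 + 8x − 2·(36 + 6x) = 16.
Collecting terms: −4x + 24 = 16, so −4x = −8, so x = 2.
Then 2E = 36 + 6·2 = 48, so E = 24, V = 2E/4 = 12, F = 12 + 2 = 14.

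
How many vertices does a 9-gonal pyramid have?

A pyramid on an n-gon base has one n-gon and n triangles: V = 9 + 1 = 10, E = 2·9 = 18, F = 9 + 1 = 10.

10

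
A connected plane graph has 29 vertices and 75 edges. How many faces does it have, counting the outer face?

Euler's formula for a connected plane graph: V − E + F = 2, so F = 2 − 29 + 75 = 48.

48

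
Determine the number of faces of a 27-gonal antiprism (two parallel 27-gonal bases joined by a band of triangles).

An antiprism on an n-gon has two n-gon caps and 2n triangles: V = 2·27 = 54, E = 4·27 = 108, F = 2·27 + 2 = 56.
Check: V − E + F = 54 − 108 + 56 = 2.

56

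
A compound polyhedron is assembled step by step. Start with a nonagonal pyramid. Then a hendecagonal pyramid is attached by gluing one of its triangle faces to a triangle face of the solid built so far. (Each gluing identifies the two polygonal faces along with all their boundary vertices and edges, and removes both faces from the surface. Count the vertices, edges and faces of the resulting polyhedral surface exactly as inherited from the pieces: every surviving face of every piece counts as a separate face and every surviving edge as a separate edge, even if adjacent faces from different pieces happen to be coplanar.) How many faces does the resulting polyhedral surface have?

20

A nonagonal pyramid: V=10, E=18, F=10.
Attach a hendecagonal pyramid (V=12, E=22, F=12) along a 3-gon: merge 3 vertices and 3 edges, delete both glued faces → V=19, E=37, F=20.
Check: V − E + F = 19 − 37 + 20 = 2.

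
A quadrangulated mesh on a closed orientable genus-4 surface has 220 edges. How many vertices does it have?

χ = 2 − 2·4 = -6, and every face is a square so 4F = 2E.
F = 2E/4 = 110. Then V = -6 + E − F = -6 + 220 − 110 = 104.

104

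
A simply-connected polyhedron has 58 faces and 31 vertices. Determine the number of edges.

Here V − E + F = 2.
E = V + F − (2) = 31 + 58 − (2) = 87.

87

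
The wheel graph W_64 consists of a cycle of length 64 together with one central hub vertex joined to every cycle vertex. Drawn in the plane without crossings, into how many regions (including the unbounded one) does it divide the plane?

W_64 has V = 64 + 1 = 65 vertices and E = 2·64 = 128 edges.
By Euler's formula F = 2 − V + E = 2 − 65 + 128 = 65.

65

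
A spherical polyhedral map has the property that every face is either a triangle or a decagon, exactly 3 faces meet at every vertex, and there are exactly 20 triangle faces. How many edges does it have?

90

Let x be the number of decagons; then F = 20 + x.
Edge–face incidences: 2E = 3·20 + 10·x = 60 + 10x.
Every vertex has degree 3, so 3V = 2E.
Euler: V − E + F = 2 ⇒ (2E)/3 − E + (20 + x) = 2.
Multiply by 6: 2·(2E) − 3·(2E) + 6·(20 + x) = 12, i.e. 120 + 6x − (60 + 10x) = 12.
Collecting terms: −4x + 60 = 12, so −4x = −48, so x = 12.
Then 2E = 60 + 10·12 = 180, so E = 90, V = 2E/3 = 60, F = 20 + 12 = 32.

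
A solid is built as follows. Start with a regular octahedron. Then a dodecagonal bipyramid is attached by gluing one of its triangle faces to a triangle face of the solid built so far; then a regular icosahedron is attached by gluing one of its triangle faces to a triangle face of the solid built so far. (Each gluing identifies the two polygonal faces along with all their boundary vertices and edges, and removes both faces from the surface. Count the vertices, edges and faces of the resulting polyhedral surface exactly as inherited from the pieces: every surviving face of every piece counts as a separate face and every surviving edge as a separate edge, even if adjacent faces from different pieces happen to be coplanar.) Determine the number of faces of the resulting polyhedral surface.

A regular octahedron: V=6, E=12, F=8.
Attach a dodecagonal bipyramid (V=14, E=36, F=24) along a 3-gon: merge 3 vertices and 3 edges, delete both glued faces → V=17, E=45, F=30.
Attach a regular icosahedron (V=12, E=30, F=20) along a 3-gon: merge 3 vertices and 3 edges, delete both glued faces → V=26, E=72, F=48.
Check: V − E + F = 26 − 72 + 48 = 2.

48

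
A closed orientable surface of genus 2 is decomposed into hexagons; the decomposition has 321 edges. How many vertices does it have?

212

χ = 2 − 2·2 = -2, and every face is a hexagon so 6F = 2E.
F = 2E/6 = 107. Then V = -2 + E − F = -2 + 321 − 107 = 212.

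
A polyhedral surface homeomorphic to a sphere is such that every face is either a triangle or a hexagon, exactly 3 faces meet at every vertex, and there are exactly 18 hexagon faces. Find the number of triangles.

4

Let x be the number of triangles; then F = 18 + x.
Edge–face incidences: 2E = 6·18 + 3·x = 108 + 3x.
Every vertex has degree 3, so 3V = 2E.
Euler: V − E + F = 2 ⇒ (2E)/3 − E + (18 + x) = 2.
Multiply by 6: 2·(2E) − 3·(2E) + 6·(18 + x) = 12, i.e. 108 + 6x − (108 + 3x) = 12.
Collecting terms: 3x = 12, so x = 4.
Then 2E = 108 + 3·4 = 120, so E = 60, V = 2E/3 = 40, F = 18 + 4 = 22.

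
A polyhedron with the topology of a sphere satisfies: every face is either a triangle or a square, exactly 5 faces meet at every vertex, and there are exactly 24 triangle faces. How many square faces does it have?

2

Let x be the number of squares; then F = 24 + x.
Edge–face incidences: 2E = 3·24 + 4·x = 72 + 4x.
Every vertex has degree 5, so 5V = 2E.
Euler: V − E + F = 2 ⇒ (2E)/5 − E + (24 + x) = 2.
Multiply by 10: 2·(2E) − 5·(2E) + 10·(24 + x) = 20, i.e. 240 + 10x − 3·(72 + 4x) = 20.
Collecting terms: −2x + 24 = 20, so −2x = −4, so x = 2.
Then 2E = 72 + 4·2 = 80, so E = 40, V = 2E/5 = 16, F = 24 + 2 = 26.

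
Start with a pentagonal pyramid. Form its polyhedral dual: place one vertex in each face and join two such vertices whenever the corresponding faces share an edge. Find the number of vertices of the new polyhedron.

6

The base solid has V = 6, E = 10, F = 6.
The dual swaps V and F and preserves E: V′ = F = 6, E′ = E = 10, F′ = V = 6.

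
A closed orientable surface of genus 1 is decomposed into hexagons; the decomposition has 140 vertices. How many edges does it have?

χ = 2 − 2·1 = 0, and every face is a hexagon so 6F = 2E.
V − E + F = 0 with E = 6F/2 gives 140 − (6/2 − 1)·F = 0, so F = 70 and E = 210.

210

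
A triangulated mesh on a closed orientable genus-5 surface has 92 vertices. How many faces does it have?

χ = 2 − 2·5 = -8, and every face is a triangle so 3F = 2E.
V − E + F = -8 with E = 3F/2 gives 92 − (3/2 − 1)·F = -8, so F = 200 and E = 300.

200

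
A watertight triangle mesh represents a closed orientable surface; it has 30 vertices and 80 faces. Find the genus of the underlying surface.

Every face is a triangle, so 2E = 3·80 = 240, giving E = 120.
χ = V − E + F = 30 − 120 + 80 = -10.
For a closed orientable surface χ = 2 − 2g, so g = (2 − (-10))/2 = 6.

6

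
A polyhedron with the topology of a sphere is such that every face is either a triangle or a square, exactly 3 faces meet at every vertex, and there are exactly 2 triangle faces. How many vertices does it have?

6

Let x be the number of squares; then F = 2 + x.
Edge–face incidences: 2E = 3·2 + 4·x = 6 + 4x.
Every vertex has degree 3, so 3V = 2E.
Euler: V − E + F = 2 ⇒ (2E)/3 − E + (2 + x) = 2.
Multiply by 6: 2·(2E) − 3·(2E) + 6·(2 + x) = 12, i.e. 12 + 6x − (6 + 4x) = 12.
Collecting terms: 2x + 6 = 12, so 2x = 6, so x = 3.
Then 2E = 6 + 4·3 = 18, so E = 9, V = 2E/3 = 6, F = 2 + 3 = 5.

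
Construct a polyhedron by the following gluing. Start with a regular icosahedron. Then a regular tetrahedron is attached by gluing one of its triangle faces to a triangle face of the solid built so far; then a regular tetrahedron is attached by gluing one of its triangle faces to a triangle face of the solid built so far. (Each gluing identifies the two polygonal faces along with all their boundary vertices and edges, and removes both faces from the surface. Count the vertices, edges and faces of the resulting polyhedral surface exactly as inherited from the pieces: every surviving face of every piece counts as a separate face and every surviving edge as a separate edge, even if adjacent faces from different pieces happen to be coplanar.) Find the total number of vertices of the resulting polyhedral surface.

A regular icosahedron: V=12, E=30, F=20.
Attach a regular tetrahedron (V=4, E=6, F=4) along a 3-gon: merge 3 vertices and 3 edges, delete both glued faces → V=13, E=33, F=22.
Attach a regular tetrahedron (V=4, E=6, F=4) along a 3-gon: merge 3 vertices and 3 edges, delete both glued faces → V=14, E=36, F=24.
Check: V − E + F = 14 − 36 + 24 = 2.

14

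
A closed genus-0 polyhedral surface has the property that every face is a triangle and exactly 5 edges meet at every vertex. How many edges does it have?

30

Each face has 3 edges and each edge borders two faces, so 2E = 3F.
Each vertex has degree 5, so 5V = 2E and hence V = 3F/5.
Euler: V − E + F = 2 ⇒ (3F/5) − (3F/2) + F = 2.
Multiply by 10: (6 − 15 + 10)F = 20, i.e. 1F = 20.
So F = 20, E = 3·20/2 = 30, V = 3·20/5 = 12.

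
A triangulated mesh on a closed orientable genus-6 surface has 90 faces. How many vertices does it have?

χ = 2 − 2·6 = -10, and every face is a triangle so 3F = 2E.
E = 3·90/2 = 135. Then V = -10 + E − F = -10 + 135 − 90 = 35.

35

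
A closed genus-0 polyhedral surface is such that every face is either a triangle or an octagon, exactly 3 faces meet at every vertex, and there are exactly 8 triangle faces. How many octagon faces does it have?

6

Let x be the number of octagons; then F = 8 + x.
Edge–face incidences: 2E = 3·8 + 8·x = 24 + 8x.
Every vertex has degree 3, so 3V = 2E.
Euler: V − E + F = 2 ⇒ (2E)/3 − E + (8 + x) = 2.
Multiply by 6: 2·(2E) − 3·(2E) + 6·(8 + x) = 12, i.e. 48 + 6x − (24 + 8x) = 12.
Collecting terms: −2x + 24 = 12, so −2x = −12, so x = 6.
Then 2E = 24 + 8·6 = 72, so E = 36, V = 2E/3 = 24, F = 8 + 6 = 14.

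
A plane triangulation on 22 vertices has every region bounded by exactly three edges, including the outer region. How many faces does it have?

40

In a plane triangulation 3F = 2E and V − E + F = 2, so F = 2V − 4 = 2·22 − 4 = 40.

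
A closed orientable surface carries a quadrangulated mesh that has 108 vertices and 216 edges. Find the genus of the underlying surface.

Every face is a square and each edge borders two faces, so 4F = 2·216, giving F = 108.
χ = V − E + F = 108 − 216 + 108 = 0.
For a closed orientable surface χ = 2 − 2g, so g = (2 − (0))/2 = 1.

1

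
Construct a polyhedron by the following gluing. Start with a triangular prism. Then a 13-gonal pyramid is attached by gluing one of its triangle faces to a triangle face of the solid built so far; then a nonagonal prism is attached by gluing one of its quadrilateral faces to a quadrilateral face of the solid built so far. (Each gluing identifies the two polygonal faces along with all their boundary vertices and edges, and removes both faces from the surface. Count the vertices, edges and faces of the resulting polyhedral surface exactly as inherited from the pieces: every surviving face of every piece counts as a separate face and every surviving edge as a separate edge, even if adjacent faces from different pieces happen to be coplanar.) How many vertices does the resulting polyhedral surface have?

A triangular prism: V=6, E=9, F=5.
Attach a 13-gonal pyramid (V=14, E=26, F=14) along a 3-gon: merge 3 vertices and 3 edges, delete both glued faces → V=17, E=32, F=17.
Attach a nonagonal prism (V=18, E=27, F=11) along a 4-gon: merge 4 vertices and 4 edges, delete both glued faces → V=31, E=55, F=26.
Check: V − E + F = 31 − 55 + 26 = 2.

31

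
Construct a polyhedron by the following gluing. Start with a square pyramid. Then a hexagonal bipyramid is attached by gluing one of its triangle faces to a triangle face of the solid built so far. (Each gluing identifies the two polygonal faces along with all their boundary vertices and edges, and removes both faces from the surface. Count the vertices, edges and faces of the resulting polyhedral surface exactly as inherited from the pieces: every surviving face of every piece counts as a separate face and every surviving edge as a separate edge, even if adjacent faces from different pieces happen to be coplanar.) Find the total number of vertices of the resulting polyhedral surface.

A square pyramid: V=5, E=8, F=5.
Attach a hexagonal bipyramid (V=8, E=18, F=12) along a 3-gon: merge 3 vertices and 3 edges, delete both glued faces → V=10, E=23, F=15.
Check: V − E + F = 10 − 23 + 15 = 2.

10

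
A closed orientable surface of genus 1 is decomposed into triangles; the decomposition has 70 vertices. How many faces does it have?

χ = 2 − 2·1 = 0, and every face is a triangle so 3F = 2E.
V − E + F = 0 with E = 3F/2 gives 70 − (3/2 − 1)·F = 0, so F = 140 and E = 210.

140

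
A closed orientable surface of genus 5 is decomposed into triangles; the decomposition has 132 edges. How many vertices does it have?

χ = 2 − 2·5 = -8, and every face is a triangle so 3F = 2E.
F = 2E/3 = 88. Then V = -8 + E − F = -8 + 132 − 88 = 36.

36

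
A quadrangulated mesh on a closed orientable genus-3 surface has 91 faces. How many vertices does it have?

87

χ = 2 − 2·3 = -4, and every face is a square so 4F = 2E.
E = 4·91/2 = 182. Then V = -4 + E − F = -4 + 182 − 91 = 87.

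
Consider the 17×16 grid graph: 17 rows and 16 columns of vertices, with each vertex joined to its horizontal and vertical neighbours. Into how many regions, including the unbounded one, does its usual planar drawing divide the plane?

241

The grid has V = 17·16 = 272 vertices and E = 17·15 + 16·16 = 511 edges.
F = 2 − V + E = 2 − 272 + 511 = 241.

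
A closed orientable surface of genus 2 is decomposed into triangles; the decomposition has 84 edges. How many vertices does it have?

χ = 2 − 2·2 = -2, and every face is a triangle so 3F = 2E.
F = 2E/3 = 56. Then V = -2 + E − F = -2 + 84 − 56 = 26.

26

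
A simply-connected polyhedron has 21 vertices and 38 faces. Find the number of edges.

57

Here V − E + F = 2.
E = V + F − (2) = 21 + 38 − (2) = 57.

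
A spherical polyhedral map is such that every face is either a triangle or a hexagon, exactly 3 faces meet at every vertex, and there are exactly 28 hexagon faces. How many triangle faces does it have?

Let x be the number of triangles; then F = 28 + x.
Edge–face incidences: 2E = 6·28 + 3·x = 168 + 3x.
Every vertex has degree 3, so 3V = 2E.
Euler: V − E + F = 2 ⇒ (2E)/3 − E + (28 + x) = 2.
Multiply by 6: 2·(2E) − 3·(2E) + 6·(28 + x) = 12, i.e. 168 + 6x − (168 + 3x) = 12.
Collecting terms: 3x = 12, so x = 4.
Then 2E = 168 + 3·4 = 180, so E = 90, V = 2E/3 = 60, F = 28 + 4 = 32.

4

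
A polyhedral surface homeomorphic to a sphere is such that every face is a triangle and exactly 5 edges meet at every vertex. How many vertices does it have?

Each face has 3 edges and each edge borders two faces, so 2E = 3F.
Each vertex has degree 5, so 5V = 2E and hence V = 3F/5.
Euler: V − E + F = 2 ⇒ (3F/5) − (3F/2) + F = 2.
Multiply by 10: (6 − 15 + 10)F = 20, i.e. 1F = 20.
So F = 20, E = 3·20/2 = 30, V = 3·20/5 = 12.

12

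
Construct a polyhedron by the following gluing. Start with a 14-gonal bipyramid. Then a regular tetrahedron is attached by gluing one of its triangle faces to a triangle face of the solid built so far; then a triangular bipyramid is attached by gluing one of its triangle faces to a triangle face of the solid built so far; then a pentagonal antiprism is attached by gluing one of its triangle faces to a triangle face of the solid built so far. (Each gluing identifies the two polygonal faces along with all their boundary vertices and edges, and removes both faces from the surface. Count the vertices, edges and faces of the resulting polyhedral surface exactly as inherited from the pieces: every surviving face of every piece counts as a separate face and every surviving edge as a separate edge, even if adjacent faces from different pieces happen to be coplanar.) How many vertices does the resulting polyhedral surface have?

A 14-gonal bipyramid: V=16, E=42, F=28.
Attach a regular tetrahedron (V=4, E=6, F=4) along a 3-gon: merge 3 vertices and 3 edges, delete both glued faces → V=17, E=45, F=30.
Attach a triangular bipyramid (V=5, E=9, F=6) along a 3-gon: merge 3 vertices and 3 edges, delete both glued faces → V=19, E=51, F=34.
Attach a pentagonal antiprism (V=10, E=20, F=12) along a 3-gon: merge 3 vertices and 3 edges, delete both glued faces → V=26, E=68, F=44.
Check: V − E + F = 26 − 68 + 44 = 2.

26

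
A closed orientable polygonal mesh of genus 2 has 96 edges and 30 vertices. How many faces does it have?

For a closed orientable surface of genus 2, χ = 2 − 2·2 = -2.
F = -2 − V + E = -2 − 30 + 96 = 64.

64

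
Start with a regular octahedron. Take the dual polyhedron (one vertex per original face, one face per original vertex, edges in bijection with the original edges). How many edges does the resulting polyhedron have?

12

The base solid has V = 6, E = 12, F = 8.
The dual swaps V and F and preserves E: V′ = F = 8, E′ = E = 12, F′ = V = 6.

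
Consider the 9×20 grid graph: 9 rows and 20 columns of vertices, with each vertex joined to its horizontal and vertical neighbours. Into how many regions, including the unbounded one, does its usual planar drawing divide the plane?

153

The grid has V = 9·20 = 180 vertices and E = 9·19 + 20·8 = 331 edges.
F = 2 − V + E = 2 − 180 + 331 = 153.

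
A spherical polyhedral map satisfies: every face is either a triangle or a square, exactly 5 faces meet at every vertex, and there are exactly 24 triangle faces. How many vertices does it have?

Let x be the number of squares; then F = 24 + x.
Edge–face incidences: 2E = 3·24 + 4·x = 72 + 4x.
Every vertex has degree 5, so 5V = 2E.
Euler: V − E + F = 2 ⇒ (2E)/5 − E + (24 + x) = 2.
Multiply by 10: 2·(2E) − 5·(2E) + 10·(24 + x) = 20, i.e. 240 + 10x − 3·(72 + 4x) = 20.
Collecting terms: −2x + 24 = 20, so −2x = −4, so x = 2.
Then 2E = 72 + 4·2 = 80, so E = 40, V = 2E/5 = 16, F = 24 + 2 = 26.

16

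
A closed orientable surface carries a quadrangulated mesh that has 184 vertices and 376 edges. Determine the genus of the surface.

3

Every face is a square and each edge borders two faces, so 4F = 2·376, giving F = 188.
χ = V − E + F = 184 − 376 + 188 = -4.
For a closed orientable surface χ = 2 − 2g, so g = (2 − (-4))/2 = 3.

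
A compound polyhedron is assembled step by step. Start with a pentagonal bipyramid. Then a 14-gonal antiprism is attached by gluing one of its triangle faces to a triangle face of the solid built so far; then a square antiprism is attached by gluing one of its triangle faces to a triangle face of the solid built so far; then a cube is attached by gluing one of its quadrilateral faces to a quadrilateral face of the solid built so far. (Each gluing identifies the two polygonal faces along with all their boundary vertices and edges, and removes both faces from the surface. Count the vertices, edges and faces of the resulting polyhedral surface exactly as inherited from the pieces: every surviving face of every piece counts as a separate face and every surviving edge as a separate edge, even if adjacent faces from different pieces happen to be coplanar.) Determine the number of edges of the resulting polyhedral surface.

89

A pentagonal bipyramid: V=7, E=15, F=10.
Attach a 14-gonal antiprism (V=28, E=56, F=30) along a 3-gon: merge 3 vertices and 3 edges, delete both glued faces → V=32, E=68, F=38.
Attach a square antiprism (V=8, E=16, F=10) along a 3-gon: merge 3 vertices and 3 edges, delete both glued faces → V=37, E=81, F=46.
Attach a cube (V=8, E=12, F=6) along a 4-gon: merge 4 vertices and 4 edges, delete both glued faces → V=41, E=89, F=50.
Check: V − E + F = 41 − 89 + 50 = 2.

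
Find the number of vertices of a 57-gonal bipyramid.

59

A bipyramid over an n-gon has 2n triangular faces and n + 2 vertices: V = 57 + 2 = 59, E = 3·57 = 171, F = 2·57 = 114.
Check: V − E + F = 59 − 171 + 114 = 2.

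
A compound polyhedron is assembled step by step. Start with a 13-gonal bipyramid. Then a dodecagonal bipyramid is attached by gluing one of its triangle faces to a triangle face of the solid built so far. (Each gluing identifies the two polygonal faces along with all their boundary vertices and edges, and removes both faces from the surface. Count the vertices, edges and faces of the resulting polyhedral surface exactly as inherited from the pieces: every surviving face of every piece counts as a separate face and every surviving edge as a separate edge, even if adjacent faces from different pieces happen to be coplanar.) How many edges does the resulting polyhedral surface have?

A 13-gonal bipyramid: V=15, E=39, F=26.
Attach a dodecagonal bipyramid (V=14, E=36, F=24) along a 3-gon: merge 3 vertices and 3 edges, delete both glued faces → V=26, E=72, F=48.
Check: V − E + F = 26 − 72 + 48 = 2.

72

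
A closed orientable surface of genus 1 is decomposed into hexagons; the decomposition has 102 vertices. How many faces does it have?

51

χ = 2 − 2·1 = 0, and every face is a hexagon so 6F = 2E.
V − E + F = 0 with E = 6F/2 gives 102 − (6/2 − 1)·F = 0, so F = 51 and E = 153.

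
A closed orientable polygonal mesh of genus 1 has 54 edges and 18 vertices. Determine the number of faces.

36

For a closed orientable surface of genus 1, χ = 2 − 2·1 = 0.
F = 0 − V + E = 0 − 18 + 54 = 36.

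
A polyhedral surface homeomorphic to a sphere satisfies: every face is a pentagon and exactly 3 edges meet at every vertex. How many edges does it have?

Each face has 5 edges and each edge borders two faces, so 2E = 5F.
Each vertex has degree 3, so 3V = 2E and hence V = 5F/3.
Euler: V − E + F = 2 ⇒ (5F/3) − (5F/2) + F = 2.
Multiply by 6: (10 − 15 + 6)F = 12, i.e. 1F = 12.
So F = 12, E = 5·12/2 = 30, V = 5·12/3 = 20.

30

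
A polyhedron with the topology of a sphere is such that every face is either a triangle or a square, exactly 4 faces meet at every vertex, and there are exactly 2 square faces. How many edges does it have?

16

Let x be the number of triangles; then F = 2 + x.
Edge–face incidences: 2E = 4·2 + 3·x = 8 + 3x.
Every vertex has degree 4, so 4V = 2E.
Euler: V − E + F = 2 ⇒ (2E)/4 − E + (2 + x) = 2.
Multiply by 8: 2·(2E) − 4·(2E) + 8·(2 + x) = 16, i.e. 16 + 8x − 2·(8 + 3x) = 16.
Collecting terms: 2x = 16, so x = 8.
Then 2E = 8 + 3·8 = 32, so E = 16, V = 2E/4 = 8, F = 2 + 8 = 10.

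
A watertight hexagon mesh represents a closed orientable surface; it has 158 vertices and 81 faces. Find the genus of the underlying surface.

3

Every face is a hexagon, so 2E = 6·81 = 486, giving E = 243.
χ = V − E + F = 158 − 243 + 81 = -4.
For a closed orientable surface χ = 2 − 2g, so g = (2 − (-4))/2 = 3.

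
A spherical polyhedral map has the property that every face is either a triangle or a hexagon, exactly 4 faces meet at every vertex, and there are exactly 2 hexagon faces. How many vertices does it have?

Let x be the number of triangles; then F = 2 + x.
Edge–face incidences: 2E = 6·2 + 3·x = 12 + 3x.
Every vertex has degree 4, so 4V = 2E.
Euler: V − E + F = 2 ⇒ (2E)/4 − E + (2 + x) = 2.
Multiply by 8: 2·(2E) − 4·(2E) + 8·(2 + x) = 16, i.e. 16 + 8x − 2·(12 + 3x) = 16.
Collecting terms: 2x − 8 = 16, so 2x = 24, so x = 12.
Then 2E = 12 + 3·12 = 48, so E = 24, V = 2E/4 = 12, F = 2 + 12 = 14.

12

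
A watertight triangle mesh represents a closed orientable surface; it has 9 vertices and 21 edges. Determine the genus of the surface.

Every face is a triangle and each edge borders two faces, so 3F = 2·21, giving F = 14.
χ = V − E + F = 9 − 21 + 14 = 2.
For a closed orientable surface χ = 2 − 2g, so g = (2 − (2))/2 = 0.

0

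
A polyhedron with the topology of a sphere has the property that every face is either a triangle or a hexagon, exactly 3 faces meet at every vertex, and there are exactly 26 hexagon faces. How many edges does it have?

Let x be the number of triangles; then F = 26 + x.
Edge–face incidences: 2E = 6·26 + 3·x = 156 + 3x.
Every vertex has degree 3, so 3V = 2E.
Euler: V − E + F = 2 ⇒ (2E)/3 − E + (26 + x) = 2.
Multiply by 6: 2·(2E) − 3·(2E) + 6·(26 + x) = 12, i.e. 156 + 6x − (156 + 3x) = 12.
Collecting terms: 3x = 12, so x = 4.
Then 2E = 156 + 3·4 = 168, so E = 84, V = 2E/3 = 56, F = 26 + 4 = 30.

84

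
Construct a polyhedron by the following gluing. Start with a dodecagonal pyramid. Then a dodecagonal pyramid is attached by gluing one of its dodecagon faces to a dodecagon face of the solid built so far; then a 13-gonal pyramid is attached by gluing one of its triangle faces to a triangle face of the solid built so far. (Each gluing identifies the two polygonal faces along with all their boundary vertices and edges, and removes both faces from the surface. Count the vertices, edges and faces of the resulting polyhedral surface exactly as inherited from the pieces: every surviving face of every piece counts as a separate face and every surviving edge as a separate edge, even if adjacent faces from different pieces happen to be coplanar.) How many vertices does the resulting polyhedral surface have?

A dodecagonal pyramid: V=13, E=24, F=13.
Attach a dodecagonal pyramid (V=13, E=24, F=13) along a 12-gon: merge 12 vertices and 12 edges, delete both glued faces → V=14, E=36, F=24.
Attach a 13-gonal pyramid (V=14, E=26, F=14) along a 3-gon: merge 3 vertices and 3 edges, delete both glued faces → V=25, E=59, F=36.
Check: V − E + F = 25 − 59 + 36 = 2.

25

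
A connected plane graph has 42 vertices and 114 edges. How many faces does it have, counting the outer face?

Euler's formula for a connected plane graph: V − E + F = 2, so F = 2 − 42 + 114 = 74.

74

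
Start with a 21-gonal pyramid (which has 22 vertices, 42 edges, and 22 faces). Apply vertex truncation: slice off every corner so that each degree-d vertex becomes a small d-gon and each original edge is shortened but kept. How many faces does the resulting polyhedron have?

44

Truncation replaces each original edge-end by a new vertex, so V′ = 2E = 84.
Each original edge survives, and each old vertex of degree d contributes d new edges; summing degrees gives Σd = 2E, so E′ = E + 2E = 3E = 126.
Each original face survives and each original vertex becomes one new face: F′ = F + V = 44.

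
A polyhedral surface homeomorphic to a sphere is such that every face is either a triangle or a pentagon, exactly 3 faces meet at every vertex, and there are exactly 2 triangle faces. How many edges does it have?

18

Let x be the number of pentagons; then F = 2 + x.
Edge–face incidences: 2E = 3·2 + 5·x = 6 + 5x.
Every vertex has degree 3, so 3V = 2E.
Euler: V − E + F = 2 ⇒ (2E)/3 − E + (2 + x) = 2.
Multiply by 6: 2·(2E) − 3·(2E) + 6·(2 + x) = 12, i.e. 12 + 6x − (6 + 5x) = 12.
Collecting terms: x + 6 = 12, so x = 6.
Then 2E = 6 + 5·6 = 36, so E = 18, V = 2E/3 = 12, F = 2 + 6 = 8.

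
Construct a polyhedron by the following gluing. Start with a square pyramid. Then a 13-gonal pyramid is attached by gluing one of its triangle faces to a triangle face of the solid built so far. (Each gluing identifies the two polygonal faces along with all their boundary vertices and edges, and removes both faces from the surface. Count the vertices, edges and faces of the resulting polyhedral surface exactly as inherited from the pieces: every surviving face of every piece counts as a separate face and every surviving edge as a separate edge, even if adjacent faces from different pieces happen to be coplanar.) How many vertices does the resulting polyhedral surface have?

16

A square pyramid: V=5, E=8, F=5.
Attach a 13-gonal pyramid (V=14, E=26, F=14) along a 3-gon: merge 3 vertices and 3 edges, delete both glued faces → V=16, E=31, F=17.
Check: V − E + F = 16 − 31 + 17 = 2.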